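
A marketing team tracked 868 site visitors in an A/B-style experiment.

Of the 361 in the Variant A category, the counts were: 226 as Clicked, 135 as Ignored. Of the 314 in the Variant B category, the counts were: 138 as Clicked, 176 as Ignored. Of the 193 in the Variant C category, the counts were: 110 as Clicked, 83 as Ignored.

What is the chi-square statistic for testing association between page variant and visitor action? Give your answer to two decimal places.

24.15

Row totals: 361, 314, 193. Column totals: 474, 394. Grand total N = 868.
Expected counts (row total × column total / N):
  Variant A, Clicked: 361×474/868 = 197.136
  Variant A, Ignored: 361×394/868 = 163.864
  Variant B, Clicked: 314×474/868 = 171.470
  Variant B, Ignored: 314×394/868 = 142.530
  Variant C, Clicked: 193×474/868 = 105.394
  Variant C, Ignored: 193×394/868 = 87.606
Contributions (O − E)²/E:
  (226 − 197.136)²/197.136 = 4.2262
  (135 − 163.864)²/163.864 = 5.0843
  (138 − 171.470)²/171.470 = 6.5332
  (176 − 142.530)²/142.530 = 7.8597
  (110 − 105.394)²/105.394 = 0.2013
  (83 − 87.606)²/87.606 = 0.2422
χ² = 4.2262 + 5.0843 + 6.5332 + 7.8597 + 0.2013 + 0.2422 = 24.15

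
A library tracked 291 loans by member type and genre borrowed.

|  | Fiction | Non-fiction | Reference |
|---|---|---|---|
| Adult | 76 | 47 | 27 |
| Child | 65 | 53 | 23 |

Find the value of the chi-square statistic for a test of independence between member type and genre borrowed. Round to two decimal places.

1.26

Row totals: 150, 141. Column totals: 141, 100, 50. Grand total N = 291.
Expected counts (row total × column total / N):
  Adult, Fiction: 150×141/291 = 72.680
  Adult, Non-fiction: 150×100/291 = 51.546
  Adult, Reference: 150×50/291 = 25.773
  Child, Fiction: 141×141/291 = 68.320
  Child, Non-fiction: 141×100/291 = 48.454
  Child, Reference: 141×50/291 = 24.227
Contributions (O − E)²/E:
  (76 − 72.680)²/72.680 = 0.1517
  (47 − 51.546)²/51.546 = 0.4009
  (27 − 25.773)²/25.773 = 0.0584
  (65 − 68.320)²/68.320 = 0.1613
  (53 − 48.454)²/48.454 = 0.4265
  (23 − 24.227)²/24.227 = 0.0621
χ² = 0.1517 + 0.4009 + 0.0584 + 0.1613 + 0.4265 + 0.0621 = 1.26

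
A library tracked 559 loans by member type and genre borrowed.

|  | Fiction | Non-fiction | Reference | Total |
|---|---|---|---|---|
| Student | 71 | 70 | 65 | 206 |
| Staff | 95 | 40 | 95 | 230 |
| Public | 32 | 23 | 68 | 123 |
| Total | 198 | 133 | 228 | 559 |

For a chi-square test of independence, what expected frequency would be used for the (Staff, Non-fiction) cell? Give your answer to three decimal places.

Row total (Staff) = 230; column total (Non-fiction) = 133; grand total N = 559.
Expected count = (row total × column total) / N = 230 × 133 / 559 = 54.723.

54.723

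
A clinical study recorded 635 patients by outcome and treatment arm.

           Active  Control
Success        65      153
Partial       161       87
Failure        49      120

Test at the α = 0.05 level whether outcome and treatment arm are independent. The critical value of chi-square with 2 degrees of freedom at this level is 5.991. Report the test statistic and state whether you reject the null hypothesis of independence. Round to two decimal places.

Row totals: 218, 248, 169. Column totals: 275, 360. Grand total N = 635.
Expected counts (row total × column total / N):
  Success, Active: 218×275/635 = 94.409
  Success, Control: 218×360/635 = 123.591
  Partial, Active: 248×275/635 = 107.402
  Partial, Control: 248×360/635 = 140.598
  Failure, Active: 169×275/635 = 73.189
  Failure, Control: 169×360/635 = 95.811
Contributions (O − E)²/E:
  (65 − 94.409)²/94.409 = 9.1611
  (153 − 123.591)²/123.591 = 6.9980
  (161 − 107.402)²/107.402 = 26.7476
  (87 − 140.598)²/140.598 = 20.4323
  (49 − 73.189)²/73.189 = 7.9945
  (120 − 95.811)²/95.811 = 6.1069
χ² = 9.1611 + 6.9980 + 26.7476 + 20.4323 + 7.9945 + 6.1069 = 77.44
df = (3−1)(2−1) = 2. Since 77.44 > 5.991, reject the null hypothesis of independence at α = 0.05.

77.44; reject H₀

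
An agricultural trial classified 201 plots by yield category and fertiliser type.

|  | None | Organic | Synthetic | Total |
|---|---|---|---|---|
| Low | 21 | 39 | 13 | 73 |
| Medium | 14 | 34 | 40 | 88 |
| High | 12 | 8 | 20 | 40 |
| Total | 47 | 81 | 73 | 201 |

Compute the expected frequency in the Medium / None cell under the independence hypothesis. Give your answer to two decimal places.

Row total (Medium) = 88; column total (None) = 47; grand total N = 201.
Expected count = (row total × column total) / N = 88 × 47 / 201 = 20.58.

20.58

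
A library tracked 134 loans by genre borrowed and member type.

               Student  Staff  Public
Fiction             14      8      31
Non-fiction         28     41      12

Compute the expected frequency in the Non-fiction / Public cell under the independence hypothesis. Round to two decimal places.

25.99

Row total (Non-fiction) = 81; column total (Public) = 43; grand total N = 134.
Expected count = (row total × column total) / N = 81 × 43 / 134 = 25.99.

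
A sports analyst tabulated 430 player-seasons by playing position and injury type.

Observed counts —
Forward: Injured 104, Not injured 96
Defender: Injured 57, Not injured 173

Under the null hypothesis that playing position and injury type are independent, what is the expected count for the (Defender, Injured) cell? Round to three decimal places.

Row total (Defender) = 230; column total (Injured) = 161; grand total N = 430.
Expected count = (row total × column total) / N = 230 × 161 / 430 = 86.116.

86.116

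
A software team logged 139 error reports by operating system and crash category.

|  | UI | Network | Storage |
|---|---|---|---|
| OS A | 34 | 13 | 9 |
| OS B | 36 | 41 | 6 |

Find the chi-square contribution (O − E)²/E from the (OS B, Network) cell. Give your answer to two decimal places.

Row total (OS B) = 83; column total (Network) = 54; N = 139.
Expected count E = 83 × 54 / 139 = 32.245.
Contribution = (O − E)²/E = (41 − 32.245)² / 32.245 = 2.38.

2.38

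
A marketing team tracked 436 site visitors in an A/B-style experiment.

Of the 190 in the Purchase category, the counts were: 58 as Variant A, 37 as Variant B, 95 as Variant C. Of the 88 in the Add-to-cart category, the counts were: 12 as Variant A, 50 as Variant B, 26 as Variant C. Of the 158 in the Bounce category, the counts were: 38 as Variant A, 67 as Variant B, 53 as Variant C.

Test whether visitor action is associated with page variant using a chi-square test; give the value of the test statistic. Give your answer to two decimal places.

Row totals: 190, 88, 158. Column totals: 108, 154, 174. Grand total N = 436.
Expected counts (row total × column total / N):
  Purchase, Variant A: 190×108/436 = 47.064
  Purchase, Variant B: 190×154/436 = 67.110
  Purchase, Variant C: 190×174/436 = 75.826
  Add-to-cart, Variant A: 88×108/436 = 21.798
  Add-to-cart, Variant B: 88×154/436 = 31.083
  Add-to-cart, Variant C: 88×174/436 = 35.119
  Bounce, Variant A: 158×108/436 = 39.138
  Bounce, Variant B: 158×154/436 = 55.807
  Bounce, Variant C: 158×174/436 = 63.055
Contributions (O − E)²/E:
  (58 − 47.064)²/47.064 = 2.5411
  (37 − 67.110)²/67.110 = 13.5093
  (95 − 75.826)²/75.826 = 4.8485
  (12 − 21.798)²/21.798 = 4.4041
  (50 − 31.083)²/31.083 = 11.5128
  (26 − 35.119)²/35.119 = 2.3678
  (38 − 39.138)²/39.138 = 0.0331
  (67 − 55.807)²/55.807 = 2.2449
  (53 − 63.055)²/63.055 = 1.6034
χ² = 2.5411 + 13.5093 + 4.8485 + 4.4041 + 11.5128 + 2.3678 + 0.0331 + 2.2449 + 1.6034 = 43.07

43.07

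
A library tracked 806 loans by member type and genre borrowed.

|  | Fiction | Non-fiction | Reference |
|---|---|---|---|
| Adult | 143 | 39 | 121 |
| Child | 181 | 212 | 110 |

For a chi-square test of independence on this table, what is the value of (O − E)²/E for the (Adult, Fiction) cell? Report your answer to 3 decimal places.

3.689

Row total (Adult) = 303; column total (Fiction) = 324; N = 806.
Expected count E = 303 × 324 / 806 = 121.8015.
Contribution = (O − E)²/E = (143 − 121.8015)² / 121.8015 = 3.689.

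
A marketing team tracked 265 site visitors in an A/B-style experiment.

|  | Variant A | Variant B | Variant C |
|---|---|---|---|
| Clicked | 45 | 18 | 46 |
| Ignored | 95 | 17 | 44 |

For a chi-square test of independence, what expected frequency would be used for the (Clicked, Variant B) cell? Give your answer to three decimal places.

Row total (Clicked) = 109; column total (Variant B) = 35; grand total N = 265.
Expected count = (row total × column total) / N = 109 × 35 / 265 = 14.396.

14.396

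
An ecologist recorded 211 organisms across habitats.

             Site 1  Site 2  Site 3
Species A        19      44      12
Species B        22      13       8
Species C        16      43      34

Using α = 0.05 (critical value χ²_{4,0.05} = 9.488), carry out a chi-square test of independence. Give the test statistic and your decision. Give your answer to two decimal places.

25.27; reject H₀

Row totals: 75, 43, 93. Column totals: 57, 100, 54. Grand total N = 211.
Expected counts (row total × column total / N):
  Species A, Site 1: 75×57/211 = 20.261
  Species A, Site 2: 75×100/211 = 35.545
  Species A, Site 3: 75×54/211 = 19.194
  Species B, Site 1: 43×57/211 = 11.616
  Species B, Site 2: 43×100/211 = 20.379
  Species B, Site 3: 43×54/211 = 11.005
  Species C, Site 1: 93×57/211 = 25.123
  Species C, Site 2: 93×100/211 = 44.076
  Species C, Site 3: 93×54/211 = 23.801
Contributions (O − E)²/E:
  (19 − 20.261)²/20.261 = 0.0785
  (44 − 35.545)²/35.545 = 2.0112
  (12 − 19.194)²/19.194 = 2.6963
  (22 − 11.616)²/11.616 = 9.2827
  (13 − 20.379)²/20.379 = 2.6719
  (8 − 11.005)²/11.005 = 0.8205
  (16 − 25.123)²/25.123 = 3.3129
  (43 − 44.076)²/44.076 = 0.0263
  (34 − 23.801)²/23.801 = 4.3704
χ² = 0.0785 + 2.0112 + 2.6963 + 9.2827 + 2.6719 + 0.8205 + 3.3129 + 0.0263 + 4.3704 = 25.27
df = (3−1)(3−1) = 4. Since 25.27 > 9.488, reject the null hypothesis of independence at α = 0.05.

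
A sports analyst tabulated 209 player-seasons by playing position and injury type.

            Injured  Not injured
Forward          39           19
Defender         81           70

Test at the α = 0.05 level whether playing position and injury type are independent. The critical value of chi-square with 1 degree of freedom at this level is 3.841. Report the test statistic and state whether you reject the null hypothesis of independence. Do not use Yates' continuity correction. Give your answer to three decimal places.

3.170; fail to reject H₀

Row totals: 58, 151. Column totals: 120, 89. Grand total N = 209.
Expected counts (row total × column total / N):
  Forward, Injured: 58×120/209 = 33.3014
  Forward, Not injured: 58×89/209 = 24.6986
  Defender, Injured: 151×120/209 = 86.6986
  Defender, Not injured: 151×89/209 = 64.3014
Contributions (O − E)²/E:
  (39 − 33.3014)²/33.3014 = 0.9752
  (19 − 24.6986)²/24.6986 = 1.3148
  (81 − 86.6986)²/86.6986 = 0.3746
  (70 − 64.3014)²/64.3014 = 0.5050
χ² = 0.9752 + 1.3148 + 0.3746 + 0.5050 = 3.170
df = (2−1)(2−1) = 1. Since 3.170 < 3.841, fail to reject the null hypothesis of independence at α = 0.05.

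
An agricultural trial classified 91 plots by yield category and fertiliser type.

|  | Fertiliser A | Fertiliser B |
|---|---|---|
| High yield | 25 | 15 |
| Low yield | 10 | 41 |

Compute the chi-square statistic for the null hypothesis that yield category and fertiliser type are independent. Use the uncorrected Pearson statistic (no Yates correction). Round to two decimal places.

17.42

Row totals: 40, 51. Column totals: 35, 56. Grand total N = 91.
Expected counts (row total × column total / N):
  High yield, Fertiliser A: 40×35/91 = 15.385
  High yield, Fertiliser B: 40×56/91 = 24.615
  Low yield, Fertiliser A: 51×35/91 = 19.615
  Low yield, Fertiliser B: 51×56/91 = 31.385
Contributions (O − E)²/E:
  (25 − 15.385)²/15.385 = 6.0090
  (15 − 24.615)²/24.615 = 3.7558
  (10 − 19.615)²/19.615 = 4.7131
  (41 − 31.385)²/31.385 = 2.9456
χ² = 6.0090 + 3.7558 + 4.7131 + 2.9456 = 17.42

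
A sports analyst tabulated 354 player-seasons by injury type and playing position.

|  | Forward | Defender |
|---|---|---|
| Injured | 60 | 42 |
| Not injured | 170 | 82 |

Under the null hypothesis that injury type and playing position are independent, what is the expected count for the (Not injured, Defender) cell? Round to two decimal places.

Row total (Not injured) = 252; column total (Defender) = 124; grand total N = 354.
Expected count = (row total × column total) / N = 252 × 124 / 354 = 88.27.

88.27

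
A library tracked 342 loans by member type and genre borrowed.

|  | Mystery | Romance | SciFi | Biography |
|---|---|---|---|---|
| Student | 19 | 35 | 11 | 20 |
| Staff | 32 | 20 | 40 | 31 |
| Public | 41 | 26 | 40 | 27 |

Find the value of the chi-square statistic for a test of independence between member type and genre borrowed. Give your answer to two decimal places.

25.11

Row totals: 85, 123, 134. Column totals: 92, 81, 91, 78. Grand total N = 342.
Expected counts (row total × column total / N):
  Student, Mystery: 85×92/342 = 22.8655
  Student, Romance: 85×81/342 = 20.1316
  Student, SciFi: 85×91/342 = 22.6170
  Student, Biography: 85×78/342 = 19.3860
  Staff, Mystery: 123×92/342 = 33.0877
  Staff, Romance: 123×81/342 = 29.1316
  Staff, SciFi: 123×91/342 = 32.7281
  Staff, Biography: 123×78/342 = 28.0526
  Public, Mystery: 134×92/342 = 36.0468
  Public, Romance: 134×81/342 = 31.7368
  Public, SciFi: 134×91/342 = 35.6550
  Public, Biography: 134×78/342 = 30.5614
Contributions (O − E)²/E:
  (19 − 22.8655)²/22.8655 = 0.6535
  (35 − 20.1316)²/20.1316 = 10.9812
  (11 − 22.6170)²/22.6170 = 5.9670
  (20 − 19.3860)²/19.3860 = 0.0194
  (32 − 33.0877)²/33.0877 = 0.0358
  (20 − 29.1316)²/29.1316 = 2.8624
  (40 − 32.7281)²/32.7281 = 1.6158
  (31 − 28.0526)²/28.0526 = 0.3097
  (41 − 36.0468)²/36.0468 = 0.6806
  (26 − 31.7368)²/31.7368 = 1.0370
  (40 − 35.6550)²/35.6550 = 0.5295
  (27 − 30.5614)²/30.5614 = 0.4150
χ² = 0.6535 + 10.9812 + 5.9670 + 0.0194 + 0.0358 + 2.8624 + 1.6158 + 0.3097 + 0.6806 + 1.0370 + 0.5295 + 0.4150 = 25.11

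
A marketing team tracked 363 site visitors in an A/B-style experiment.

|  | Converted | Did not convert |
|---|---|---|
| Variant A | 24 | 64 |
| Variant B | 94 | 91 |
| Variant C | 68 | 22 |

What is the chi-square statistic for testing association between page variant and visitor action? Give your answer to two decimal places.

41.54

Row totals: 88, 185, 90. Column totals: 186, 177. Grand total N = 363.
Expected counts (row total × column total / N):
  Variant A, Converted: 88×186/363 = 45.0909
  Variant A, Did not convert: 88×177/363 = 42.9091
  Variant B, Converted: 185×186/363 = 94.7934
  Variant B, Did not convert: 185×177/363 = 90.2066
  Variant C, Converted: 90×186/363 = 46.1157
  Variant C, Did not convert: 90×177/363 = 43.8843
Contributions (O − E)²/E:
  (24 − 45.0909)²/45.0909 = 9.8651
  (64 − 42.9091)²/42.9091 = 10.3667
  (94 − 94.7934)²/94.7934 = 0.0066
  (91 − 90.2066)²/90.2066 = 0.0070
  (68 − 46.1157)²/46.1157 = 10.3852
  (22 − 43.8843)²/43.8843 = 10.9133
χ² = 9.8651 + 10.3667 + 0.0066 + 0.0070 + 10.3852 + 10.9133 = 41.54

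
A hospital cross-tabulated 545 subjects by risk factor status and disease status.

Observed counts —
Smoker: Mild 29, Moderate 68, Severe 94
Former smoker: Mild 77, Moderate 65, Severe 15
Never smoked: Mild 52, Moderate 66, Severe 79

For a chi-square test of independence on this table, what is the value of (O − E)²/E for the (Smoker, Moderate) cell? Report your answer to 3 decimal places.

0.043

Row total (Smoker) = 191; column total (Moderate) = 199; N = 545.
Expected count E = 191 × 199 / 545 = 69.7413.
Contribution = (O − E)²/E = (68 − 69.7413)² / 69.7413 = 0.043.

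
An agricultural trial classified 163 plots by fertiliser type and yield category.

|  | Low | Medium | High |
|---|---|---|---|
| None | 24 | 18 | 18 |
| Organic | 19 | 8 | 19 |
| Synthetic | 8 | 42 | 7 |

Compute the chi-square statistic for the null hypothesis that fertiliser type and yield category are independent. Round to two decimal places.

Row totals: 60, 46, 57. Column totals: 51, 68, 44. Grand total N = 163.
Expected counts (row total × column total / N):
  None, Low: 60×51/163 = 18.773
  None, Medium: 60×68/163 = 25.031
  None, High: 60×44/163 = 16.196
  Organic, Low: 46×51/163 = 14.393
  Organic, Medium: 46×68/163 = 19.190
  Organic, High: 46×44/163 = 12.417
  Synthetic, Low: 57×51/163 = 17.834
  Synthetic, Medium: 57×68/163 = 23.779
  Synthetic, High: 57×44/163 = 15.387
Contributions (O − E)²/E:
  (24 − 18.773)²/18.773 = 1.4554
  (18 − 25.031)²/25.031 = 1.9749
  (18 − 16.196)²/16.196 = 0.2009
  (19 − 14.393)²/14.393 = 1.4746
  (8 − 19.190)²/19.190 = 6.5251
  (19 − 12.417)²/12.417 = 3.4900
  (8 − 17.834)²/17.834 = 5.4227
  (42 − 23.779)²/23.779 = 13.9621
  (7 − 15.387)²/15.387 = 4.5715
χ² = 1.4554 + 1.9749 + 0.2009 + 1.4746 + 6.5251 + 3.4900 + 5.4227 + 13.9621 + 4.5715 = 39.08

39.08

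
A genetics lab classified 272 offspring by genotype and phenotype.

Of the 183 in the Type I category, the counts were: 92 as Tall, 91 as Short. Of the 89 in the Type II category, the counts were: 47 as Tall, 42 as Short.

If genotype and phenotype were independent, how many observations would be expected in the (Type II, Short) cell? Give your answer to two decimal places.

43.52

Row total (Type II) = 89; column total (Short) = 133; grand total N = 272.
Expected count = (row total × column total) / N = 89 × 133 / 272 = 43.52.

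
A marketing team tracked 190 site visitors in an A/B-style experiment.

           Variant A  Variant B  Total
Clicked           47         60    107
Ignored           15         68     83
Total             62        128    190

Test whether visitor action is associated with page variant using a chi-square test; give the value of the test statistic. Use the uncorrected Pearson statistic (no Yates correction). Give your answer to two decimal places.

Grand total N = 190.
Expected counts (row total × column total / N):
  Clicked, Variant A: 107×62/190 = 34.916
  Clicked, Variant B: 107×128/190 = 72.084
  Ignored, Variant A: 83×62/190 = 27.084
  Ignored, Variant B: 83×128/190 = 55.916
Contributions (O − E)²/E:
  (47 − 34.916)²/34.916 = 4.1821
  (60 − 72.084)²/72.084 = 2.0257
  (15 − 27.084)²/27.084 = 5.3915
  (68 − 55.916)²/55.916 = 2.6115
χ² = 4.1821 + 2.0257 + 5.3915 + 2.6115 = 14.21

14.21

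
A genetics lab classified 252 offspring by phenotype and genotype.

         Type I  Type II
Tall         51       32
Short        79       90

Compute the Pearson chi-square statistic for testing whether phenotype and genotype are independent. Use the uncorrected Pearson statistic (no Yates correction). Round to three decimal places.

Row totals: 83, 169. Column totals: 130, 122. Grand total N = 252.
Expected counts (row total × column total / N):
  Tall, Type I: 83×130/252 = 42.8175
  Tall, Type II: 83×122/252 = 40.1825
  Short, Type I: 169×130/252 = 87.1825
  Short, Type II: 169×122/252 = 81.8175
Contributions (O − E)²/E:
  (51 − 42.8175)²/42.8175 = 1.5637
  (32 − 40.1825)²/40.1825 = 1.6662
  (79 − 87.1825)²/87.1825 = 0.7680
  (90 − 81.8175)²/81.8175 = 0.8183
χ² = 1.5637 + 1.6662 + 0.7680 + 0.8183 = 4.816

4.816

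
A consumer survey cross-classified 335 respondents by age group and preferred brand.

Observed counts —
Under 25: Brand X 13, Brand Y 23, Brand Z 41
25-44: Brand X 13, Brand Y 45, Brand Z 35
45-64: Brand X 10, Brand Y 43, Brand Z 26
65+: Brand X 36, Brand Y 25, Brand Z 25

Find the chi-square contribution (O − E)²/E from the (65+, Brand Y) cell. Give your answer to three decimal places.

2.815

Row total (65+) = 86; column total (Brand Y) = 136; N = 335.
Expected count E = 86 × 136 / 335 = 34.9134.
Contribution = (O − E)²/E = (25 − 34.9134)² / 34.9134 = 2.815.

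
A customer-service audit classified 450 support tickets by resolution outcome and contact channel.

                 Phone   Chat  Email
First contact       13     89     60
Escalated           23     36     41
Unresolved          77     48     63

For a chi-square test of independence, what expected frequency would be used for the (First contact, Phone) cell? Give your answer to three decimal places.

40.680

Row total (First contact) = 162; column total (Phone) = 113; grand total N = 450.
Expected count = (row total × column total) / N = 162 × 113 / 450 = 40.680.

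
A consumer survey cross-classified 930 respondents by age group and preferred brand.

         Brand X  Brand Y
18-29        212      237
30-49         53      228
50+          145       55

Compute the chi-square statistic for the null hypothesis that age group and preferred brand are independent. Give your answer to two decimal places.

139.82

Row totals: 449, 281, 200. Column totals: 410, 520. Grand total N = 930.
Expected counts (row total × column total / N):
  18-29, Brand X: 449×410/930 = 197.946
  18-29, Brand Y: 449×520/930 = 251.054
  30-49, Brand X: 281×410/930 = 123.882
  30-49, Brand Y: 281×520/930 = 157.118
  50+, Brand X: 200×410/930 = 88.172
  50+, Brand Y: 200×520/930 = 111.828
Contributions (O − E)²/E:
  (212 − 197.946)²/197.946 = 0.9978
  (237 − 251.054)²/251.054 = 0.7867
  (53 − 123.882)²/123.882 = 40.5568
  (228 − 157.118)²/157.118 = 31.9776
  (145 − 88.172)²/88.172 = 36.6264
  (55 − 111.828)²/111.828 = 28.8785
χ² = 0.9978 + 0.7867 + 40.5568 + 31.9776 + 36.6264 + 28.8785 = 139.82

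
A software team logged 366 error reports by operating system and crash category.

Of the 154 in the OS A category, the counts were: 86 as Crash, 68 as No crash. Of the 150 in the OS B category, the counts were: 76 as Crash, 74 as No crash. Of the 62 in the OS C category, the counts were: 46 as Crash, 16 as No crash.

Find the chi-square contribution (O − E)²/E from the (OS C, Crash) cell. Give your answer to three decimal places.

Row total (OS C) = 62; column total (Crash) = 208; N = 366.
Expected count E = 62 × 208 / 366 = 35.2350.
Contribution = (O − E)²/E = (46 − 35.2350)² / 35.2350 = 3.289.

3.289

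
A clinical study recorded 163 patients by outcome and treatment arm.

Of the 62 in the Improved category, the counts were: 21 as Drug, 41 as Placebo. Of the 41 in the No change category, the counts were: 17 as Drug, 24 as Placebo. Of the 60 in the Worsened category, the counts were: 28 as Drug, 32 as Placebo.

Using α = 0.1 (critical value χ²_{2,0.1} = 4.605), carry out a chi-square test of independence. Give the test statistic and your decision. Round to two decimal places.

2.09; fail to reject H₀

Row totals: 62, 41, 60. Column totals: 66, 97. Grand total N = 163.
Expected counts (row total × column total / N):
  Improved, Drug: 62×66/163 = 25.104
  Improved, Placebo: 62×97/163 = 36.896
  No change, Drug: 41×66/163 = 16.601
  No change, Placebo: 41×97/163 = 24.399
  Worsened, Drug: 60×66/163 = 24.294
  Worsened, Placebo: 60×97/163 = 35.706
Contributions (O − E)²/E:
  (21 − 25.104)²/25.104 = 0.6709
  (41 − 36.896)²/36.896 = 0.4565
  (17 − 16.601)²/16.601 = 0.0096
  (24 − 24.399)²/24.399 = 0.0065
  (28 − 24.294)²/24.294 = 0.5653
  (32 − 35.706)²/35.706 = 0.3847
χ² = 0.6709 + 0.4565 + 0.0096 + 0.0065 + 0.5653 + 0.3847 = 2.09
df = (3−1)(2−1) = 2. Since 2.09 < 4.605, fail to reject the null hypothesis of independence at α = 0.1.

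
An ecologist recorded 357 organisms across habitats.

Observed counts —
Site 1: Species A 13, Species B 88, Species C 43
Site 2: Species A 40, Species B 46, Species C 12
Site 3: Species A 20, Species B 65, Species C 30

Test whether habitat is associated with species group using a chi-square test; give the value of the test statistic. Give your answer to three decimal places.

Row totals: 144, 98, 115. Column totals: 73, 199, 85. Grand total N = 357.
Expected counts (row total × column total / N):
  Site 1, Species A: 144×73/357 = 29.4454
  Site 1, Species B: 144×199/357 = 80.2689
  Site 1, Species C: 144×85/357 = 34.2857
  Site 2, Species A: 98×73/357 = 20.0392
  Site 2, Species B: 98×199/357 = 54.6275
  Site 2, Species C: 98×85/357 = 23.3333
  Site 3, Species A: 115×73/357 = 23.5154
  Site 3, Species B: 115×199/357 = 64.1036
  Site 3, Species C: 115×85/357 = 27.3810
Contributions (O − E)²/E:
  (13 − 29.4454)²/29.4454 = 9.1848
  (88 − 80.2689)²/80.2689 = 0.7446
  (43 − 34.2857)²/34.2857 = 2.2149
  (40 − 20.0392)²/20.0392 = 19.8827
  (46 − 54.6275)²/54.6275 = 1.3626
  (12 − 23.3333)²/23.3333 = 5.5047
  (20 − 23.5154)²/23.5154 = 0.5255
  (65 − 64.1036)²/64.1036 = 0.0125
  (30 − 27.3810)²/27.3810 = 0.2505
χ² = 9.1848 + 0.7446 + 2.2149 + 19.8827 + 1.3626 + 5.5047 + 0.5255 + 0.0125 + 0.2505 = 39.683

39.683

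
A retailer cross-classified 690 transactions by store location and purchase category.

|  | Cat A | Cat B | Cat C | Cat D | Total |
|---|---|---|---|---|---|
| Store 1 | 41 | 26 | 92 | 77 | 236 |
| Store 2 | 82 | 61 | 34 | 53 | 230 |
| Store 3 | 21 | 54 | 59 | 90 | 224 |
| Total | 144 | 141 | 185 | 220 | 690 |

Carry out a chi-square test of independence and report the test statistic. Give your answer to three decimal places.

Grand total N = 690.
Expected counts (row total × column total / N):
  Store 1, Cat A: 236×144/690 = 49.2522
  Store 1, Cat B: 236×141/690 = 48.2261
  Store 1, Cat C: 236×185/690 = 63.2754
  Store 1, Cat D: 236×220/690 = 75.2464
  Store 2, Cat A: 230×144/690 = 48.0000
  Store 2, Cat B: 230×141/690 = 47.0000
  Store 2, Cat C: 230×185/690 = 61.6667
  Store 2, Cat D: 230×220/690 = 73.3333
  Store 3, Cat A: 224×144/690 = 46.7478
  Store 3, Cat B: 224×141/690 = 45.7739
  Store 3, Cat C: 224×185/690 = 60.0580
  Store 3, Cat D: 224×220/690 = 71.4203
Contributions (O − E)²/E:
  (41 − 49.2522)²/49.2522 = 1.3827
  (26 − 48.2261)²/48.2261 = 10.2434
  (92 − 63.2754)²/63.2754 = 13.0399
  (77 − 75.2464)²/75.2464 = 0.0409
  (82 − 48.0000)²/48.0000 = 24.0833
  (61 − 47.0000)²/47.0000 = 4.1702
  (34 − 61.6667)²/61.6667 = 12.4126
  (53 − 73.3333)²/73.3333 = 5.6379
  (21 − 46.7478)²/46.7478 = 14.1814
  (54 − 45.7739)²/45.7739 = 1.4783
  (59 − 60.0580)²/60.0580 = 0.0186
  (90 − 71.4203)²/71.4203 = 4.8334
χ² = 1.3827 + 10.2434 + 13.0399 + 0.0409 + 24.0833 + 4.1702 + 12.4126 + 5.6379 + 14.1814 + 1.4783 + 0.0186 + 4.8334 = 91.523

91.523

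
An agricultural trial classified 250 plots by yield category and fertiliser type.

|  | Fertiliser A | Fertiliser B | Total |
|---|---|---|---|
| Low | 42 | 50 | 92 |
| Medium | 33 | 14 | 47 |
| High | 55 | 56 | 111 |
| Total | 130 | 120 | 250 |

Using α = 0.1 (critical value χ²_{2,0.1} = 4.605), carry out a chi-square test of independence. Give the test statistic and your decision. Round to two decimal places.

8.00; reject H₀

Grand total N = 250.
Expected counts (row total × column total / N):
  Low, Fertiliser A: 92×130/250 = 47.840
  Low, Fertiliser B: 92×120/250 = 44.160
  Medium, Fertiliser A: 47×130/250 = 24.440
  Medium, Fertiliser B: 47×120/250 = 22.560
  High, Fertiliser A: 111×130/250 = 57.720
  High, Fertiliser B: 111×120/250 = 53.280
Contributions (O − E)²/E:
  (42 − 47.840)²/47.840 = 0.7129
  (50 − 44.160)²/44.160 = 0.7723
  (33 − 24.440)²/24.440 = 2.9981
  (14 − 22.560)²/22.560 = 3.2479
  (55 − 57.720)²/57.720 = 0.1282
  (56 − 53.280)²/53.280 = 0.1389
χ² = 0.7129 + 0.7723 + 2.9981 + 3.2479 + 0.1282 + 0.1389 = 8.00
df = (3−1)(2−1) = 2. Since 8.00 > 4.605, reject the null hypothesis of independence at α = 0.1.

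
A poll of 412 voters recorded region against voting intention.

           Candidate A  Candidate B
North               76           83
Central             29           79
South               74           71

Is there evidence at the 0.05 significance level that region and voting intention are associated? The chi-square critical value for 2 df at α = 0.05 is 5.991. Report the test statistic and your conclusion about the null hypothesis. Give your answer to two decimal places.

Row totals: 159, 108, 145. Column totals: 179, 233. Grand total N = 412.
Expected counts (row total × column total / N):
  North, Candidate A: 159×179/412 = 69.080
  North, Candidate B: 159×233/412 = 89.920
  Central, Candidate A: 108×179/412 = 46.922
  Central, Candidate B: 108×233/412 = 61.078
  South, Candidate A: 145×179/412 = 62.998
  South, Candidate B: 145×233/412 = 82.002
Contributions (O − E)²/E:
  (76 − 69.080)²/69.080 = 0.6932
  (83 − 89.920)²/89.920 = 0.5325
  (29 − 46.922)²/46.922 = 6.8454
  (79 − 61.078)²/61.078 = 5.2588
  (74 − 62.998)²/62.998 = 1.9214
  (71 − 82.002)²/82.002 = 1.4761
χ² = 0.6932 + 0.5325 + 6.8454 + 5.2588 + 1.9214 + 1.4761 = 16.73
df = (3−1)(2−1) = 2. Since 16.73 > 5.991, reject the null hypothesis of independence at α = 0.05.

16.73; reject H₀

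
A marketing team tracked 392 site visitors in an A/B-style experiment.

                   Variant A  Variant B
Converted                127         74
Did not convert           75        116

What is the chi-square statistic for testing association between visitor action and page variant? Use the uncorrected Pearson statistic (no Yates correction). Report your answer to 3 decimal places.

Row totals: 201, 191. Column totals: 202, 190. Grand total N = 392.
Expected counts (row total × column total / N):
  Converted, Variant A: 201×202/392 = 103.5765
  Converted, Variant B: 201×190/392 = 97.4235
  Did not convert, Variant A: 191×202/392 = 98.4235
  Did not convert, Variant B: 191×190/392 = 92.5765
Contributions (O − E)²/E:
  (127 − 103.5765)²/103.5765 = 5.2972
  (74 − 97.4235)²/97.4235 = 5.6317
  (75 − 98.4235)²/98.4235 = 5.5745
  (116 − 92.5765)²/92.5765 = 5.9266
χ² = 5.2972 + 5.6317 + 5.5745 + 5.9266 = 22.430

22.430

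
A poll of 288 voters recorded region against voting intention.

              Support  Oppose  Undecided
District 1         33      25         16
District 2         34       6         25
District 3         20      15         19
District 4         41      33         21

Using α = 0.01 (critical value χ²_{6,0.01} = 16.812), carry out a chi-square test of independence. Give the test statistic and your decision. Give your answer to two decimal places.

18.16; reject H₀

Row totals: 74, 65, 54, 95. Column totals: 128, 79, 81. Grand total N = 288.
Expected counts (row total × column total / N):
  District 1, Support: 74×128/288 = 32.889
  District 1, Oppose: 74×79/288 = 20.299
  District 1, Undecided: 74×81/288 = 20.812
  District 2, Support: 65×128/288 = 28.889
  District 2, Oppose: 65×79/288 = 17.830
  District 2, Undecided: 65×81/288 = 18.281
  District 3, Support: 54×128/288 = 24.000
  District 3, Oppose: 54×79/288 = 14.812
  District 3, Undecided: 54×81/288 = 15.188
  District 4, Support: 95×128/288 = 42.222
  District 4, Oppose: 95×79/288 = 26.059
  District 4, Undecided: 95×81/288 = 26.719
Contributions (O − E)²/E:
  (33 − 32.889)²/32.889 = 0.0004
  (25 − 20.299)²/20.299 = 1.0887
  (16 − 20.812)²/20.812 = 1.1126
  (34 − 28.889)²/28.889 = 0.9042
  (6 − 17.830)²/17.830 = 7.8491
  (25 − 18.281)²/18.281 = 2.4695
  (20 − 24.000)²/24.000 = 0.6667
  (15 − 14.812)²/14.812 = 0.0024
  (19 − 15.188)²/15.188 = 0.9568
  (41 − 42.222)²/42.222 = 0.0354
  (33 − 26.059)²/26.059 = 1.8488
  (21 − 26.719)²/26.719 = 1.2241
χ² = 0.0004 + 1.0887 + 1.1126 + 0.9042 + 7.8491 + 2.4695 + 0.6667 + 0.0024 + 0.9568 + 0.0354 + 1.8488 + 1.2241 = 18.16
df = (4−1)(3−1) = 6. Since 18.16 > 16.812, reject the null hypothesis of independence at α = 0.01.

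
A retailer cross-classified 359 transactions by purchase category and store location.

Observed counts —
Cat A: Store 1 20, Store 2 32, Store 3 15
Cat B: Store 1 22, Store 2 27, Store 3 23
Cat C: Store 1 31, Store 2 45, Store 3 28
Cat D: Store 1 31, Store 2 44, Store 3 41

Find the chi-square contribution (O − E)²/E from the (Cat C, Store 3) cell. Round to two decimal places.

0.29

Row total (Cat C) = 104; column total (Store 3) = 107; N = 359.
Expected count E = 104 × 107 / 359 = 30.997.
Contribution = (O − E)²/E = (28 − 30.997)² / 30.997 = 0.29.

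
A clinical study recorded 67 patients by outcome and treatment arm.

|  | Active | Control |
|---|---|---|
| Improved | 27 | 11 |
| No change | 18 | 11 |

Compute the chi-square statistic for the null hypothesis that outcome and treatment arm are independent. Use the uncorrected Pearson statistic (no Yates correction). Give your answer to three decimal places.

0.602

Row totals: 38, 29. Column totals: 45, 22. Grand total N = 67.
Expected counts (row total × column total / N):
  Improved, Active: 38×45/67 = 25.5224
  Improved, Control: 38×22/67 = 12.4776
  No change, Active: 29×45/67 = 19.4776
  No change, Control: 29×22/67 = 9.5224
Contributions (O − E)²/E:
  (27 − 25.5224)²/25.5224 = 0.0855
  (11 − 12.4776)²/12.4776 = 0.1750
  (18 − 19.4776)²/19.4776 = 0.1121
  (11 − 9.5224)²/9.5224 = 0.2293
χ² = 0.0855 + 0.1750 + 0.1121 + 0.2293 = 0.602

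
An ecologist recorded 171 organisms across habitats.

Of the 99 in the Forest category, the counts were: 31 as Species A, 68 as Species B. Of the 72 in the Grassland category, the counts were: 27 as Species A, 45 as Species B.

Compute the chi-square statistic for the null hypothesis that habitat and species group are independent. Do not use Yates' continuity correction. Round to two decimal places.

0.71

Row totals: 99, 72. Column totals: 58, 113. Grand total N = 171.
Expected counts (row total × column total / N):
  Forest, Species A: 99×58/171 = 33.579
  Forest, Species B: 99×113/171 = 65.421
  Grassland, Species A: 72×58/171 = 24.421
  Grassland, Species B: 72×113/171 = 47.579
Contributions (O − E)²/E:
  (31 − 33.579)²/33.579 = 0.1981
  (68 − 65.421)²/65.421 = 0.1017
  (27 − 24.421)²/24.421 = 0.2724
  (45 − 47.579)²/47.579 = 0.1398
χ² = 0.1981 + 0.1017 + 0.2724 + 0.1398 = 0.71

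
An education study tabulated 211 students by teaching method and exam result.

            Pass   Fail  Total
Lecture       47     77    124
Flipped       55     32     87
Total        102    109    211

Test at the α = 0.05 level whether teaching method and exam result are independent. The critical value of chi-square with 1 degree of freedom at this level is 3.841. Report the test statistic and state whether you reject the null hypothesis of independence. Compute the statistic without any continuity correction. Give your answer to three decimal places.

Grand total N = 211.
Expected counts (row total × column total / N):
  Lecture, Pass: 124×102/211 = 59.9431
  Lecture, Fail: 124×109/211 = 64.0569
  Flipped, Pass: 87×102/211 = 42.0569
  Flipped, Fail: 87×109/211 = 44.9431
Contributions (O − E)²/E:
  (47 − 59.9431)²/59.9431 = 2.7947
  (77 − 64.0569)²/64.0569 = 2.6152
  (55 − 42.0569)²/42.0569 = 3.9833
  (32 − 44.9431)²/44.9431 = 3.7275
χ² = 2.7947 + 2.6152 + 3.9833 + 3.7275 = 13.121
df = (2−1)(2−1) = 1. Since 13.121 > 3.841, reject the null hypothesis of independence at α = 0.05.

13.121; reject H₀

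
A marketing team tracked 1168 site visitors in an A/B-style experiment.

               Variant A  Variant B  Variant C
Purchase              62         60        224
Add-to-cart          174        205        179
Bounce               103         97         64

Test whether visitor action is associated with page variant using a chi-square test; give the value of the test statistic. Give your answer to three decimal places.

Row totals: 346, 558, 264. Column totals: 339, 362, 467. Grand total N = 1168.
Expected counts (row total × column total / N):
  Purchase, Variant A: 346×339/1168 = 100.4229
  Purchase, Variant B: 346×362/1168 = 107.2363
  Purchase, Variant C: 346×467/1168 = 138.3408
  Add-to-cart, Variant A: 558×339/1168 = 161.9538
  Add-to-cart, Variant B: 558×362/1168 = 172.9418
  Add-to-cart, Variant C: 558×467/1168 = 223.1045
  Bounce, Variant A: 264×339/1168 = 76.6233
  Bounce, Variant B: 264×362/1168 = 81.8219
  Bounce, Variant C: 264×467/1168 = 105.5548
Contributions (O − E)²/E:
  (62 − 100.4229)²/100.4229 = 14.7010
  (60 − 107.2363)²/107.2363 = 20.8070
  (224 − 138.3408)²/138.3408 = 53.0393
  (174 − 161.9538)²/161.9538 = 0.8960
  (205 − 172.9418)²/172.9418 = 5.9426
  (179 − 223.1045)²/223.1045 = 8.7188
  (103 − 76.6233)²/76.6233 = 9.0799
  (97 − 81.8219)²/81.8219 = 2.8156
  (64 − 105.5548)²/105.5548 = 16.3593
χ² = 14.7010 + 20.8070 + 53.0393 + 0.8960 + 5.9426 + 8.7188 + 9.0799 + 2.8156 + 16.3593 = 132.360

132.360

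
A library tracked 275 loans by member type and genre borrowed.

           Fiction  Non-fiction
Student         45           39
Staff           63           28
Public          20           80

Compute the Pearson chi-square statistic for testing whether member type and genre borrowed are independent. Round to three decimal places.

48.810

Row totals: 84, 91, 100. Column totals: 128, 147. Grand total N = 275.
Expected counts (row total × column total / N):
  Student, Fiction: 84×128/275 = 39.0982
  Student, Non-fiction: 84×147/275 = 44.9018
  Staff, Fiction: 91×128/275 = 42.3564
  Staff, Non-fiction: 91×147/275 = 48.6436
  Public, Fiction: 100×128/275 = 46.5455
  Public, Non-fiction: 100×147/275 = 53.4545
Contributions (O − E)²/E:
  (45 − 39.0982)²/39.0982 = 0.8909
  (39 − 44.9018)²/44.9018 = 0.7757
  (63 − 42.3564)²/42.3564 = 10.0612
  (28 − 48.6436)²/48.6436 = 8.7608
  (20 − 46.5455)²/46.5455 = 15.1392
  (80 − 53.4545)²/53.4545 = 13.1825
χ² = 0.8909 + 0.7757 + 10.0612 + 8.7608 + 15.1392 + 13.1825 = 48.810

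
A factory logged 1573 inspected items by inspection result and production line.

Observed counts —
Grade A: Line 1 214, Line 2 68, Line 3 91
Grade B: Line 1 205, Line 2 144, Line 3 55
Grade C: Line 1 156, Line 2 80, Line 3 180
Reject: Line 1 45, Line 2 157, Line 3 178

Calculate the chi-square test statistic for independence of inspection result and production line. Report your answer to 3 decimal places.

Row totals: 373, 404, 416, 380. Column totals: 620, 449, 504. Grand total N = 1573.
Expected counts (row total × column total / N):
  Grade A, Line 1: 373×620/1573 = 147.01844
  Grade A, Line 2: 373×449/1573 = 106.46980
  Grade A, Line 3: 373×504/1573 = 119.51176
  Grade B, Line 1: 404×620/1573 = 159.23713
  Grade B, Line 2: 404×449/1573 = 115.31850
  Grade B, Line 3: 404×504/1573 = 129.44437
  Grade C, Line 1: 416×620/1573 = 163.96694
  Grade C, Line 2: 416×449/1573 = 118.74380
  Grade C, Line 3: 416×504/1573 = 133.28926
  Reject, Line 1: 380×620/1573 = 149.77750
  Reject, Line 2: 380×449/1573 = 108.46790
  Reject, Line 3: 380×504/1573 = 121.75461
Contributions (O − E)²/E:
  (214 − 147.01844)²/147.01844 = 30.5168
  (68 − 106.46980)²/106.46980 = 13.9000
  (91 − 119.51176)²/119.51176 = 6.8020
  (205 − 159.23713)²/159.23713 = 13.1517
  (144 − 115.31850)²/115.31850 = 7.1335
  (55 − 129.44437)²/129.44437 = 42.8135
  (156 − 163.96694)²/163.96694 = 0.3871
  (80 − 118.74380)²/118.74380 = 12.6414
  (180 − 133.28926)²/133.28926 = 16.3696
  (45 − 149.77750)²/149.77750 = 73.2976
  (157 − 108.46790)²/108.46790 = 21.7149
  (178 − 121.75461)²/121.75461 = 25.9829
χ² = 30.5168 + 13.9000 + 6.8020 + 13.1517 + 7.1335 + 42.8135 + 0.3871 + 12.6414 + 16.3696 + 73.2976 + 21.7149 + 25.9829 = 264.711

264.711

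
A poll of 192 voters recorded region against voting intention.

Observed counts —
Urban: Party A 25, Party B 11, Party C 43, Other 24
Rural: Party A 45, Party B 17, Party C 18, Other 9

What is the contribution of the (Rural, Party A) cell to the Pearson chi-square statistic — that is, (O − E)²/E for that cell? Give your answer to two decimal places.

Row total (Rural) = 89; column total (Party A) = 70; N = 192.
Expected count E = 89 × 70 / 192 = 32.448.
Contribution = (O − E)²/E = (45 − 32.448)² / 32.448 = 4.86.

4.86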